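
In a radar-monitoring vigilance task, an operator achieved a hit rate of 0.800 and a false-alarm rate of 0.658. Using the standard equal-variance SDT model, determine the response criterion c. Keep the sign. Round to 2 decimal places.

c = -0.62

z(H) = z(0.800) = 0.842
z(FA) = z(0.658) = 0.407
c = −½·[z(H) + z(FA)] = −0.5 × (0.842 + 0.407) = -0.6245
c < 0: the operator has a liberal response bias.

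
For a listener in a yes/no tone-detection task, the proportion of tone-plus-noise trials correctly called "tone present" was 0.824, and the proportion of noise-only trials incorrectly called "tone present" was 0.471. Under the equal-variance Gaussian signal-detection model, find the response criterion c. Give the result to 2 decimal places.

Φ⁻¹(0.824) = 0.931, Φ⁻¹(0.471) = -0.073
c = −½·[z(H) + z(FA)] = −0.5 × (0.931 + (-0.073)) = -0.429
c < 0: the listener has a liberal response bias.

c = -0.43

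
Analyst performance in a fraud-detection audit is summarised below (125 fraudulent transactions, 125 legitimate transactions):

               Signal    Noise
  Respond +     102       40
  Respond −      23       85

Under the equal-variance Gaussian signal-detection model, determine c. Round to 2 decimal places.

c = -0.22

H = 102/125 = 0.8160
FA = 40/125 = 0.3200
z(H) = z(0.8160) = 0.900
z(FA) = z(0.3200) = -0.468
c = −½·[z(H) + z(FA)] = −0.5 × (0.900 + (-0.468)) = -0.216
c < 0: the analyst has a liberal response bias.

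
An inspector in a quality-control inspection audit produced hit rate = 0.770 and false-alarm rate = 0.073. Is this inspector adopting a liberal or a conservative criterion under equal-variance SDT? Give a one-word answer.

conservative

z(H) = 0.739, z(FA) = -1.454
c = −½·(z(H) + z(FA)) = 0.3575
c > 0 → conservative criterion (biased toward responding “no”).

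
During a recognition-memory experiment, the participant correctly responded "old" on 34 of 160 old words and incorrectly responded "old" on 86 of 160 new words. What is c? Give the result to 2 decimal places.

c = 0.35

H = 34/160 = 0.2125
FA = 86/160 = 0.5375
z(H) = -0.798
z(FA) = 0.094
c = −½·[z(H) + z(FA)] = −0.5 × (-0.798 + 0.094) = 0.352
c > 0: the participant has a conservative response bias.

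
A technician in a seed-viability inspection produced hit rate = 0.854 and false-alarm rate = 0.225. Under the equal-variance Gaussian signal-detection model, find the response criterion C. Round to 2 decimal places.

Φ⁻¹(H) = 1.054
Φ⁻¹(FA) = -0.755
c = −½·[z(H) + z(FA)] = −0.5 × (1.054 + (-0.755)) = -0.1495
c < 0: the technician has a liberal response bias.

C = -0.15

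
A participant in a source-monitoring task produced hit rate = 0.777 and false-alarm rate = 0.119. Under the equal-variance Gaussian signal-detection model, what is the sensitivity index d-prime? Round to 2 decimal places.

Φ⁻¹(H) = Φ⁻¹(0.777) = 0.7621
Φ⁻¹(FA) = Φ⁻¹(0.119) = -1.1800
d' = z(H) − z(FA) = 0.7621 − (-1.1800) = 1.9421

d-prime = 1.94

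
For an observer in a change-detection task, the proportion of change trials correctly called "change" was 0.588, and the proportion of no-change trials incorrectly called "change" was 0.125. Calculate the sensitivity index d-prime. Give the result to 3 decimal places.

z(0.588) = 0.2224, z(0.125) = -1.1503
d' = z(H) − z(FA) = 0.2224 − (-1.1503) = 1.3727

d-prime = 1.373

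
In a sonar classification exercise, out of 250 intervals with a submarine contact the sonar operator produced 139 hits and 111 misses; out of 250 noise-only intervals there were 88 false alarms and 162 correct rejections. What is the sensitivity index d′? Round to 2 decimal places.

d′ = 0.52

H = 139/250 = 0.5560
FA = 88/250 = 0.3520
Φ⁻¹(0.5560) = 0.1408, Φ⁻¹(0.3520) = -0.3799
d' = z(H) − z(FA) = 0.1408 − (-0.3799) = 0.5207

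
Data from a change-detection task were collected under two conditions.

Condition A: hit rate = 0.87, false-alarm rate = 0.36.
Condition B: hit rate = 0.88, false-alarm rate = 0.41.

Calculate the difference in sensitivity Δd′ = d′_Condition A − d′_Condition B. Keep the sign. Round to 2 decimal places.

Condition A: z(0.87) = 1.126, z(0.36) = -0.358, d' = 1.484
Condition B: z(0.88) = 1.175, z(0.41) = -0.228, d' = 1.403
Δd' = d'_Condition A − d'_Condition B = 1.484 − 1.403 = 0.081
Condition A has the higher sensitivity.

Δd′ = 0.08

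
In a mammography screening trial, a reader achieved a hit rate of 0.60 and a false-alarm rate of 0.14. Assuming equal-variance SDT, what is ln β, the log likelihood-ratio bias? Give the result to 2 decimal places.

z(H) = z(0.60) = 0.253
z(FA) = z(0.14) = -1.080
ln β = −½·[z(H)² − z(FA)²] = −0.5 × (0.064 − 1.166) = 0.551

ln β = 0.55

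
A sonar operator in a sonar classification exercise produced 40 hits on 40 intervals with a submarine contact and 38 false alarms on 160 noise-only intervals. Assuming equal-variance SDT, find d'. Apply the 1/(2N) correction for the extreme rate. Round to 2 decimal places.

The hit rate is 40/40 = 1, so apply the 1/(2N) correction: H → 1 − 1/(2·40) = 0.98750.
z(H) = z(0.98750) = 2.241
z(FA) = z(0.23750) = -0.714
d' = 2.241 − (-0.714) = 2.955

d' = 2.96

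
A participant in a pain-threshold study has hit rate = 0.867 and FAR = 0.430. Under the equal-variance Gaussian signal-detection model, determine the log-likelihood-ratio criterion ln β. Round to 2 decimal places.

ln β = -0.60

z(H) = 1.112
z(FA) = -0.176
ln β = −½·[z(H)² − z(FA)²] = −0.5 × (1.237 − 0.031) = -0.603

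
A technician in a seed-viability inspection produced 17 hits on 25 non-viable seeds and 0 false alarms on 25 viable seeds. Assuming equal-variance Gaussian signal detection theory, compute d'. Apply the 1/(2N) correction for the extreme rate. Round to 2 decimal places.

d' = 2.52

The false-alarm rate is 0/25 = 0, so apply the 1/(2N) correction: FA → 1/(2·25) = 0.02000.
z(H) = z(0.68000) = 0.468
z(FA) = z(0.02000) = -2.054
d' = 0.468 − (-2.054) = 2.522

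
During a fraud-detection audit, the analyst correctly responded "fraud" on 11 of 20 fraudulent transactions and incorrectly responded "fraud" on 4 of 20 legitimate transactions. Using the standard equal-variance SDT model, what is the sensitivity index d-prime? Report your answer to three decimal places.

H = 11/20 = 0.5500
FA = 4/20 = 0.2000
z(H) = z(0.5500) = 0.1257
z(FA) = z(0.2000) = -0.8416
d' = z(H) − z(FA) = 0.1257 − (-0.8416) = 0.9673

d-prime = 0.967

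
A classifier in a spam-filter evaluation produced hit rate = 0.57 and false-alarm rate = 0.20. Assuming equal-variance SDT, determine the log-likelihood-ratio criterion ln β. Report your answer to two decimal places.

Φ⁻¹(H) = Φ⁻¹(0.57) = 0.176
Φ⁻¹(FA) = Φ⁻¹(0.20) = -0.842
ln β = −½·[z(H)² − z(FA)²] = −0.5 × (0.031 − 0.709) = 0.339

ln β = 0.34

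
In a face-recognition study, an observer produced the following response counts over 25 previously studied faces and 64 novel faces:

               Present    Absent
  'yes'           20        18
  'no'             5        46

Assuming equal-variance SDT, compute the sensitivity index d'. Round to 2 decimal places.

d' = 1.42

H = 20/25 = 0.8000
FA = 18/64 = 0.2812
Φ⁻¹(H) = Φ⁻¹(0.8000) = 0.842
Φ⁻¹(FA) = Φ⁻¹(0.2812) = -0.579
d' = z(H) − z(FA) = 0.842 − (-0.579) = 1.421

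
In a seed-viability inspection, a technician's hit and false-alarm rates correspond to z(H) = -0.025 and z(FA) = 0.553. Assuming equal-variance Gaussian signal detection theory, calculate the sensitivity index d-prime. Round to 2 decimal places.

d-prime = -0.58

d' = z(H) − z(FA) = -0.025 − 0.553 = -0.578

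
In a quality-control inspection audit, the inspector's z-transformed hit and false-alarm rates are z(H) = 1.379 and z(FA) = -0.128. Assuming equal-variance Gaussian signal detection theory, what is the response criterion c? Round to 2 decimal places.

c = −½·[z(H) + z(FA)] = −½·(1.379 + (-0.128)) = -0.6255

c = -0.63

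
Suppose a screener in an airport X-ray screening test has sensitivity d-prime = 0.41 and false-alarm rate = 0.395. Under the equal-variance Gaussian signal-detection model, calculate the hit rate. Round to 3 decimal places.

z(false-alarm rate) = z(0.395) = -0.2663
z(H) = z(FA) + d' = -0.2663 + 0.41 = 0.1437
hit rate = Φ(0.1437) = 0.5571

hit rate = 0.557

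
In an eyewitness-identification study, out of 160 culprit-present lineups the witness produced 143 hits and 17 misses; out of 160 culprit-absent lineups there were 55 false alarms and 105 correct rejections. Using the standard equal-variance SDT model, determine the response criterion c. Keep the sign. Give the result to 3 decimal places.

H = 143/160 = 0.8938
FA = 55/160 = 0.3438
z(H) = z(0.8938) = 1.2470
z(FA) = z(0.3438) = -0.4021
c = −½·[z(H) + z(FA)] = −0.5 × (1.2470 + (-0.4021)) = -0.42245
c < 0: the witness has a liberal response bias.

c = -0.422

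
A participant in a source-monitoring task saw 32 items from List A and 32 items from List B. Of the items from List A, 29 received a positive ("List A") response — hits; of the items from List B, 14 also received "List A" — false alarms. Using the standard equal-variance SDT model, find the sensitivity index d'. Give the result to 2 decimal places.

H = 29/32 = 0.9062
FA = 14/32 = 0.4375
z(H) = 1.318
z(FA) = -0.157
d' = z(H) − z(FA) = 1.318 − (-0.157) = 1.475

d' = 1.48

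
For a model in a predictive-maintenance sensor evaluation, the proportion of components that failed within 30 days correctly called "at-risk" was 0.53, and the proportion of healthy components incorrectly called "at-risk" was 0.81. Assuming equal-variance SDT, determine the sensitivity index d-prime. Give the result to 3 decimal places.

z(H) = z(0.53) = 0.0753
z(FA) = z(0.81) = 0.8779
d' = z(H) − z(FA) = 0.0753 − 0.8779 = -0.8026

d-prime = -0.803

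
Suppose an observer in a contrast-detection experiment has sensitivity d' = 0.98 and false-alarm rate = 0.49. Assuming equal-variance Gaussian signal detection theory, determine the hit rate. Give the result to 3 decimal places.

z(false-alarm rate) = z(0.49) = -0.0251
z(H) = z(FA) + d' = -0.0251 + 0.98 = 0.9549
hit rate = Φ(0.9549) = 0.8302

hit rate = 0.830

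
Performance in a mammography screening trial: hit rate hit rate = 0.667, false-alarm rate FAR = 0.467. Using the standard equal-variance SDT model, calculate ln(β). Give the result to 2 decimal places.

z(H) = z(0.667) = 0.432
z(FA) = z(0.467) = -0.083
ln β = −½·[z(H)² − z(FA)²] = −0.5 × (0.187 − 0.007) = -0.090

ln β = -0.09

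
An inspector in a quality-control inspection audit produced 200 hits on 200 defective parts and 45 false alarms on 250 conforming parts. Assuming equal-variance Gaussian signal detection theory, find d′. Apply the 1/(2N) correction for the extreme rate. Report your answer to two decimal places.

d′ = 3.72

The hit rate is 200/200 = 1, so apply the 1/(2N) correction: H → 1 − 1/(2·200) = 0.99750.
z(H) = z(0.99750) = 2.807
z(FA) = z(0.18000) = -0.915
d' = 2.807 − (-0.915) = 3.722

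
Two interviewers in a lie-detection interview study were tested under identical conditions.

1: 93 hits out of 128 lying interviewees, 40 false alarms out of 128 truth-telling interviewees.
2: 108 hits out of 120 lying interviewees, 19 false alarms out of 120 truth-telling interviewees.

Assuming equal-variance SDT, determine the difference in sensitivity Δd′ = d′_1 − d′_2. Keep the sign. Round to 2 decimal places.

Δd′ = -1.19

1: z(0.7266) = 0.603, z(0.3125) = -0.489, d' = 1.092
2: z(0.9000) = 1.282, z(0.1583) = -1.001, d' = 2.283
Δd' = d'_1 − d'_2 = 1.092 − 2.283 = -1.191
2 has the higher sensitivity.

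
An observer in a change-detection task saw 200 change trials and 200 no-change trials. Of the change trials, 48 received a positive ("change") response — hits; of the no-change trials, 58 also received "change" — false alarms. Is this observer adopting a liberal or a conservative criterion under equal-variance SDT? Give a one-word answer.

z(H) = -0.706, z(FA) = -0.553
c = −½·(z(H) + z(FA)) = 0.6295
c > 0 → conservative criterion (biased toward responding “no”).

conservative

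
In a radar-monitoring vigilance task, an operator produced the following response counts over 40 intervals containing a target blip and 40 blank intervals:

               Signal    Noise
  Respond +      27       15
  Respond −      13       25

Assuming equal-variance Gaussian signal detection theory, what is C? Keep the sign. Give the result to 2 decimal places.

C = -0.07

H = 27/40 = 0.6750
FA = 15/40 = 0.3750
z(H) = 0.454
z(FA) = -0.319
c = −½·[z(H) + z(FA)] = −0.5 × (0.454 + (-0.319)) = -0.0675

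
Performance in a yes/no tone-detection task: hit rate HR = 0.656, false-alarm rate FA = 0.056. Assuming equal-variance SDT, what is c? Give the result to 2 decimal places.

Φ⁻¹(H) = Φ⁻¹(0.656) = 0.4016
Φ⁻¹(FA) = Φ⁻¹(0.056) = -1.5893
c = −½·[z(H) + z(FA)] = −0.5 × (0.4016 + (-1.5893)) = 0.59385

c = 0.59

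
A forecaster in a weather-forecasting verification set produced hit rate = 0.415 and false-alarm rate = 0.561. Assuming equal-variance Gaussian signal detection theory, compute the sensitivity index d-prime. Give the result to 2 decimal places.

d-prime = -0.37

Φ⁻¹(H) = -0.2147
Φ⁻¹(FA) = 0.1535
d' = z(H) − z(FA) = -0.2147 − 0.1535 = -0.3682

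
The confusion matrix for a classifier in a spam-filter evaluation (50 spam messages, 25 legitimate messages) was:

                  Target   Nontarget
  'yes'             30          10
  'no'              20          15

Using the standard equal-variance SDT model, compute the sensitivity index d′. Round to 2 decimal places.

d′ = 0.51

H = 30/50 = 0.6000
FA = 10/25 = 0.4000
Φ⁻¹(H) = Φ⁻¹(0.6000) = 0.253
Φ⁻¹(FA) = Φ⁻¹(0.4000) = -0.253
d' = z(H) − z(FA) = 0.253 − (-0.253) = 0.506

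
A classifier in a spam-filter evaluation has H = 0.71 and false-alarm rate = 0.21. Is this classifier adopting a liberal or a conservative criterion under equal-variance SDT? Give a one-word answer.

z(H) = 0.553, z(FA) = -0.806
c = −½·(z(H) + z(FA)) = 0.1265
c > 0 → conservative criterion (biased toward responding “no”).

conservative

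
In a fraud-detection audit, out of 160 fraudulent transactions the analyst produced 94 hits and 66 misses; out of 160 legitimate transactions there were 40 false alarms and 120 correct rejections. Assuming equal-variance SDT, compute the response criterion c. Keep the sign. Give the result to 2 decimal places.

c = 0.23

H = 94/160 = 0.5875
FA = 40/160 = 0.2500
Φ⁻¹(H) = 0.221
Φ⁻¹(FA) = -0.674
c = −½·[z(H) + z(FA)] = −0.5 × (0.221 + (-0.674)) = 0.2265
c > 0: the analyst has a conservative response bias.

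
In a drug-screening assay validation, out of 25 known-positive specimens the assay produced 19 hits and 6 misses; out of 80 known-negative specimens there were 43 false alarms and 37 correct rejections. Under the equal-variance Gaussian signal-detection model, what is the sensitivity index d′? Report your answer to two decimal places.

H = 19/25 = 0.7600
FA = 43/80 = 0.5375
Φ⁻¹(H) = Φ⁻¹(0.7600) = 0.706
Φ⁻¹(FA) = Φ⁻¹(0.5375) = 0.094
d' = z(H) − z(FA) = 0.706 − 0.094 = 0.612

d′ = 0.61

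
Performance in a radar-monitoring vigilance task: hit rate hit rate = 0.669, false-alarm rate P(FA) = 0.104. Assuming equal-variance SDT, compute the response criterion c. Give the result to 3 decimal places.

c = 0.411

Φ⁻¹(H) = Φ⁻¹(0.669) = 0.4372
Φ⁻¹(FA) = Φ⁻¹(0.104) = -1.2591
c = −½·[z(H) + z(FA)] = −0.5 × (0.4372 + (-1.2591)) = 0.41095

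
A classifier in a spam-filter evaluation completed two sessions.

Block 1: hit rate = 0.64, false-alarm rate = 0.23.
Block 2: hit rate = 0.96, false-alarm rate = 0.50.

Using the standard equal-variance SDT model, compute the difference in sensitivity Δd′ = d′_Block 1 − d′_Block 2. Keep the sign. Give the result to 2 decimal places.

Block 1: z(0.64) = 0.358, z(0.23) = -0.739, d' = 1.097
Block 2: z(0.96) = 1.751, z(0.50) = 0.000, d' = 1.751
Δd' = d'_Block 1 − d'_Block 2 = 1.097 − 1.751 = -0.654
Block 2 has the higher sensitivity.

Δd′ = -0.65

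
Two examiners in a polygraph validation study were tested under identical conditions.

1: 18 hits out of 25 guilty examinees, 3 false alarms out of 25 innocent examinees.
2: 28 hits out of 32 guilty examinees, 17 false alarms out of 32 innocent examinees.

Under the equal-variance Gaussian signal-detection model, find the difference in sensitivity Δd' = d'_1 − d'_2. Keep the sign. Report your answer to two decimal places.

Δd' = 0.69

1: z(0.7200) = 0.583, z(0.1200) = -1.175, d' = 1.758
2: z(0.8750) = 1.150, z(0.5312) = 0.078, d' = 1.072
Δd' = d'_1 − d'_2 = 1.758 − 1.072 = 0.686
1 has the higher sensitivity.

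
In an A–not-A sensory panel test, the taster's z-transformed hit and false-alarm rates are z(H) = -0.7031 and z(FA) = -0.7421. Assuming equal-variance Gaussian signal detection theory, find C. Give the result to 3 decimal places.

c = −½·[z(H) + z(FA)] = −½·(-0.7031 + (-0.7421)) = 0.7226
c > 0: the taster has a conservative response bias.

C = 0.723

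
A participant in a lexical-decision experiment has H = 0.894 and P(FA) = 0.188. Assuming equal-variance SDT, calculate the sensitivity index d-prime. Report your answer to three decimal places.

z(H) = z(0.894) = 1.2481
z(FA) = z(0.188) = -0.8853
d' = z(H) − z(FA) = 1.2481 − (-0.8853) = 2.1334

d-prime = 2.133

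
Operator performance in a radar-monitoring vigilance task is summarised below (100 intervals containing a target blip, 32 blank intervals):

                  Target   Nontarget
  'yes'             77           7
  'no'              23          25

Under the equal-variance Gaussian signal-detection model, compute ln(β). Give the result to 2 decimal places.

H = 77/100 = 0.7700
FA = 7/32 = 0.2188
z(H) = 0.739
z(FA) = -0.776
ln β = −½·[z(H)² − z(FA)²] = −0.5 × (0.546 − 0.602) = 0.028

ln β = 0.03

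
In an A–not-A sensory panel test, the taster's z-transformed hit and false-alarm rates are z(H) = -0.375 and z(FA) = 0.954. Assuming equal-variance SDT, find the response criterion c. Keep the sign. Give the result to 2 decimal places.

c = -0.29

c = −½·[z(H) + z(FA)] = −½·(-0.375 + 0.954) = -0.2895
c < 0: the taster has a liberal response bias.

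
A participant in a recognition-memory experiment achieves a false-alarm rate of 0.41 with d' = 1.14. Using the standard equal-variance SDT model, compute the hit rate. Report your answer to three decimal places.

z(false-alarm rate) = z(0.41) = -0.2275
z(H) = z(FA) + d' = -0.2275 + 1.14 = 0.9125
hit rate = Φ(0.9125) = 0.8192

hit rate = 0.819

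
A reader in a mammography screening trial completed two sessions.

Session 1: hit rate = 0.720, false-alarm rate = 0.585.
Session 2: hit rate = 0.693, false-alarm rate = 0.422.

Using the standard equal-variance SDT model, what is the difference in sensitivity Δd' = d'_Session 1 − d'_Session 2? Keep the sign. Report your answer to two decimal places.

Session 1: z(0.720) = 0.583, z(0.585) = 0.215, d' = 0.368
Session 2: z(0.693) = 0.504, z(0.422) = -0.197, d' = 0.701
Δd' = d'_Session 1 − d'_Session 2 = 0.368 − 0.701 = -0.333
Session 2 has the higher sensitivity.

Δd' = -0.33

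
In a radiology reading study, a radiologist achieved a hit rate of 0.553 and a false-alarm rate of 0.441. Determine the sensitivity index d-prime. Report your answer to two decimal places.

z(H) = z(0.553) = 0.133
z(FA) = z(0.441) = -0.148
d' = z(H) − z(FA) = 0.133 − (-0.148) = 0.281

d-prime = 0.28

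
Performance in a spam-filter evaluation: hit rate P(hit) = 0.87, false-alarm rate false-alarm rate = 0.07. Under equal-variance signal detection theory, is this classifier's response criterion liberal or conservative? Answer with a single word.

conservative

z(H) = 1.126, z(FA) = -1.476
c = −½·(z(H) + z(FA)) = 0.175
c > 0 → conservative criterion (biased toward responding “no”).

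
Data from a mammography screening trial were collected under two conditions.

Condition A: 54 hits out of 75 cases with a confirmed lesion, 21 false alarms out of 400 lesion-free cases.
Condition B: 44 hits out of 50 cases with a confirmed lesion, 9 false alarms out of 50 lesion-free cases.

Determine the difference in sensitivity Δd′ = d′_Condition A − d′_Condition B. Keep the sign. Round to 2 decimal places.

Δd′ = 0.11

Condition A: z(0.7200) = 0.583, z(0.0525) = -1.621, d' = 2.204
Condition B: z(0.8800) = 1.175, z(0.1800) = -0.915, d' = 2.090
Δd' = d'_Condition A − d'_Condition B = 2.204 − 2.090 = 0.114
Condition A has the higher sensitivity.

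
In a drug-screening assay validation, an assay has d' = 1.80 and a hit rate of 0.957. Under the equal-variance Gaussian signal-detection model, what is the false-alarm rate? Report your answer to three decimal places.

false-alarm rate = 0.467

z(hit rate) = z(0.957) = 1.7169
z(FA) = z(H) − d' = 1.7169 − 1.80 = -0.0831
false-alarm rate = Φ(-0.0831) = 0.4669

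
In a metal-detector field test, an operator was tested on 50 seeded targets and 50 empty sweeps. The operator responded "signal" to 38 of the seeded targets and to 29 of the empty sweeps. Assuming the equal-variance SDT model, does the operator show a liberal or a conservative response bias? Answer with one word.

z(H) = 0.706, z(FA) = 0.202
c = −½·(z(H) + z(FA)) = -0.454
c < 0 → liberal criterion (biased toward responding “yes”).

liberal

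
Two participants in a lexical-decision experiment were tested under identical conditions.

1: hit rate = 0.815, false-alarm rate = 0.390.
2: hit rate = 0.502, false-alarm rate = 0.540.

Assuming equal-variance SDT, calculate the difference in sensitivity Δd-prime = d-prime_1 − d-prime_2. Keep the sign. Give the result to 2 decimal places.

1: z(0.815) = 0.896, z(0.390) = -0.279, d' = 1.175
2: z(0.502) = 0.005, z(0.540) = 0.100, d' = -0.095
Δd' = d'_1 − d'_2 = 1.175 − (-0.095) = 1.270
1 has the higher sensitivity.

Δd-prime = 1.27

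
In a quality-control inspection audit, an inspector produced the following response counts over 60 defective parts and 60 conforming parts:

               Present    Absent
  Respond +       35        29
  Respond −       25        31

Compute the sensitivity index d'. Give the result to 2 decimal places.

H = 35/60 = 0.5833
FA = 29/60 = 0.4833
Φ⁻¹(H) = 0.210
Φ⁻¹(FA) = -0.042
d' = z(H) − z(FA) = 0.210 − (-0.042) = 0.252

d' = 0.25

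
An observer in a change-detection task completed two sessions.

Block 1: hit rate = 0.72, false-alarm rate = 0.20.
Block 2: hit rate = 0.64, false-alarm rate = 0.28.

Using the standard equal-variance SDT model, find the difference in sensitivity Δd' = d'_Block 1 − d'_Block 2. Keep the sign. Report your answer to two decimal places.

Block 1: z(0.72) = 0.583, z(0.20) = -0.842, d' = 1.425
Block 2: z(0.64) = 0.358, z(0.28) = -0.583, d' = 0.941
Δd' = d'_Block 1 − d'_Block 2 = 1.425 − 0.941 = 0.484
Block 1 has the higher sensitivity.

Δd' = 0.48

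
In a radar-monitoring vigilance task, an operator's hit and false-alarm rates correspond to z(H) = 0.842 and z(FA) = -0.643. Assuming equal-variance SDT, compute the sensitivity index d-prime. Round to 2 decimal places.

d' = z(H) − z(FA) = 0.842 − (-0.643) = 1.485

d-prime = 1.49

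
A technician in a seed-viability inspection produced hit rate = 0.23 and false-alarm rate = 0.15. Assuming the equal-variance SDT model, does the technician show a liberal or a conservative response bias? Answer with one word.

z(H) = -0.739, z(FA) = -1.036
c = −½·(z(H) + z(FA)) = 0.8875
c > 0 → conservative criterion (biased toward responding “no”).

conservative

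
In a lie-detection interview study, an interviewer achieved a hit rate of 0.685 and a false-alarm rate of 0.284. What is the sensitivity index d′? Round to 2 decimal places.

Φ⁻¹(0.685) = 0.4817, Φ⁻¹(0.284) = -0.5710
d' = z(H) − z(FA) = 0.4817 − (-0.5710) = 1.0527

d′ = 1.05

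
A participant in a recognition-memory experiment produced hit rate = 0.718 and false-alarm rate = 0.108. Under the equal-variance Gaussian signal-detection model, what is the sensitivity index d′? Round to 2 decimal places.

z(H) = z(0.718) = 0.5769
z(FA) = z(0.108) = -1.2372
d' = z(H) − z(FA) = 0.5769 − (-1.2372) = 1.8141

d′ = 1.81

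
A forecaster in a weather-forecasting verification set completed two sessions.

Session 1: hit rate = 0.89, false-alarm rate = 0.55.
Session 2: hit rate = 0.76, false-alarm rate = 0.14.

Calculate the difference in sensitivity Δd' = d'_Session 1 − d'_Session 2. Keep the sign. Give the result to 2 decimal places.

Session 1: z(0.89) = 1.227, z(0.55) = 0.126, d' = 1.101
Session 2: z(0.76) = 0.706, z(0.14) = -1.080, d' = 1.786
Δd' = d'_Session 1 − d'_Session 2 = 1.101 − 1.786 = -0.685
Session 2 has the higher sensitivity.

Δd' = -0.69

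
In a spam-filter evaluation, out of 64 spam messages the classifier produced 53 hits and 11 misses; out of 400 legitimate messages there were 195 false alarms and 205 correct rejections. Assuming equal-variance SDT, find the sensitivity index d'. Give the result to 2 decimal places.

d' = 0.98

H = 53/64 = 0.8281
FA = 195/400 = 0.4875
Φ⁻¹(0.8281) = 0.947, Φ⁻¹(0.4875) = -0.031
d' = z(H) − z(FA) = 0.947 − (-0.031) = 0.978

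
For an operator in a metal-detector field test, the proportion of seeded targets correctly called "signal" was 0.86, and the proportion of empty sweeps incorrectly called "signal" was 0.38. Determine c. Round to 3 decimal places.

Φ⁻¹(H) = Φ⁻¹(0.86) = 1.0803
Φ⁻¹(FA) = Φ⁻¹(0.38) = -0.3055
c = −½·[z(H) + z(FA)] = −0.5 × (1.0803 + (-0.3055)) = -0.3874
c < 0: the operator has a liberal response bias.

c = -0.387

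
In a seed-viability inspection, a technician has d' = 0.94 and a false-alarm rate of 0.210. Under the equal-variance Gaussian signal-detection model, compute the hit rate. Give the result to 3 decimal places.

hit rate = 0.553

z(false-alarm rate) = z(0.210) = -0.8064
z(H) = z(FA) + d' = -0.8064 + 0.94 = 0.1336
hit rate = Φ(0.1336) = 0.5531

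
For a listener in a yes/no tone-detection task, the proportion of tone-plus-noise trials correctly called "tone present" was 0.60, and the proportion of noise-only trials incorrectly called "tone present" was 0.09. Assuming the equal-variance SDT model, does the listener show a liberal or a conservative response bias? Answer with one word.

z(H) = 0.253, z(FA) = -1.341
c = −½·(z(H) + z(FA)) = 0.544
c > 0 → conservative criterion (biased toward responding “no”).

conservative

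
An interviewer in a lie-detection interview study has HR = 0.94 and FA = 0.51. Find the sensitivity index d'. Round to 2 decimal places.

d' = 1.53

z(H) = 1.555
z(FA) = 0.025
d' = z(H) − z(FA) = 1.555 − 0.025 = 1.530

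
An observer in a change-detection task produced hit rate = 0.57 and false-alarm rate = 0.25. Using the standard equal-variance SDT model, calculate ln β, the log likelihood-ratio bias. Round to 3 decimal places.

z(0.57) = 0.1764, z(0.25) = -0.6745
ln β = −½·[z(H)² − z(FA)²] = −0.5 × (0.0311 − 0.4550) = 0.21195

ln β = 0.212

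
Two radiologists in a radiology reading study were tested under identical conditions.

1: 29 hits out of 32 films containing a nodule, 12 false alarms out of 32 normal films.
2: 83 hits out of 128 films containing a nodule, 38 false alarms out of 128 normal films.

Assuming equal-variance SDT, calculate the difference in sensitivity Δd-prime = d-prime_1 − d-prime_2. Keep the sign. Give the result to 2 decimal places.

1: z(0.9062) = 1.318, z(0.3750) = -0.319, d' = 1.637
2: z(0.6484) = 0.381, z(0.2969) = -0.533, d' = 0.914
Δd' = d'_1 − d'_2 = 1.637 − 0.914 = 0.723
1 has the higher sensitivity.

Δd-prime = 0.72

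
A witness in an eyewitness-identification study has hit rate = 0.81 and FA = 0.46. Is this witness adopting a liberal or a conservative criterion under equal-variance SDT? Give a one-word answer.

z(H) = 0.878, z(FA) = -0.100
c = −½·(z(H) + z(FA)) = -0.389
c < 0 → liberal criterion (biased toward responding “yes”).

liberal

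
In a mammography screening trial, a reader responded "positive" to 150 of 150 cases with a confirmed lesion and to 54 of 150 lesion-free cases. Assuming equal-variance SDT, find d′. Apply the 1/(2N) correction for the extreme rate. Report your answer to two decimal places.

The hit rate is 150/150 = 1, so apply the 1/(2N) correction: H → 1 − 1/(2·150) = 0.99667.
z(H) = z(0.99667) = 2.713
z(FA) = z(0.36000) = -0.358
d' = 2.713 − (-0.358) = 3.071

d′ = 3.07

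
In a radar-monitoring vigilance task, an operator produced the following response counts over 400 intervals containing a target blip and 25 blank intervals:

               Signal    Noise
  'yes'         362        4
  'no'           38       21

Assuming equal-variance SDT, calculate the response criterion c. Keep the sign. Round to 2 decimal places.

H = 362/400 = 0.9050
FA = 4/25 = 0.1600
Φ⁻¹(H) = Φ⁻¹(0.9050) = 1.311
Φ⁻¹(FA) = Φ⁻¹(0.1600) = -0.994
c = −½·[z(H) + z(FA)] = −0.5 × (1.311 + (-0.994)) = -0.1585
c < 0: the operator has a liberal response bias.

c = -0.16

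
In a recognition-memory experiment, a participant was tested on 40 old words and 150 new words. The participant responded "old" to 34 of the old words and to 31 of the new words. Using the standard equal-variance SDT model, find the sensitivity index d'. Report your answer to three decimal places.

H = 34/40 = 0.8500
FA = 31/150 = 0.2067
Φ⁻¹(0.8500) = 1.0364, Φ⁻¹(0.2067) = -0.8179
d' = z(H) − z(FA) = 1.0364 − (-0.8179) = 1.8543

d' = 1.854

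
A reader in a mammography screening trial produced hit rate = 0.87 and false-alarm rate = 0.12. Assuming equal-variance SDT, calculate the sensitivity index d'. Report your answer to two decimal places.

d' = 2.30

z(H) = 1.1264
z(FA) = -1.1750
d' = z(H) − z(FA) = 1.1264 − (-1.1750) = 2.3014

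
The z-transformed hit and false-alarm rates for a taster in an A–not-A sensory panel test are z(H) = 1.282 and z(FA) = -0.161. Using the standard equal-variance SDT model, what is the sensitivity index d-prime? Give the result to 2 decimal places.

d' = z(H) − z(FA) = 1.282 − (-0.161) = 1.443

d-prime = 1.44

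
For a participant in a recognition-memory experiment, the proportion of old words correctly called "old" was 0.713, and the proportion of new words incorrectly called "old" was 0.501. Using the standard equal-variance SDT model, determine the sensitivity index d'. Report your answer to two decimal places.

d' = 0.56

z(H) = z(0.713) = 0.5622
z(FA) = z(0.501) = 0.0025
d' = z(H) − z(FA) = 0.5622 − 0.0025 = 0.5597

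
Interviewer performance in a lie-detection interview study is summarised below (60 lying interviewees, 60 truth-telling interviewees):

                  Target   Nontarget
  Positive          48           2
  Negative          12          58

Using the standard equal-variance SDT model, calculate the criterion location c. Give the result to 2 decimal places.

H = 48/60 = 0.8000
FA = 2/60 = 0.0333
z(H) = z(0.8000) = 0.8416
z(FA) = z(0.0333) = -1.8344
c = −½·[z(H) + z(FA)] = −0.5 × (0.8416 + (-1.8344)) = 0.4964

c = 0.50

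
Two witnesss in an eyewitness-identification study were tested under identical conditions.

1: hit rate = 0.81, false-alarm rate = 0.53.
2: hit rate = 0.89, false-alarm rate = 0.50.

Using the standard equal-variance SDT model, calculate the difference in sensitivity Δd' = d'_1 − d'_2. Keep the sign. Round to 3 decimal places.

1: z(0.81) = 0.8779, z(0.53) = 0.0753, d' = 0.8026
2: z(0.89) = 1.2265, z(0.50) = 0.0000, d' = 1.2265
Δd' = d'_1 − d'_2 = 0.8026 − 1.2265 = -0.4239
2 has the higher sensitivity.

Δd' = -0.424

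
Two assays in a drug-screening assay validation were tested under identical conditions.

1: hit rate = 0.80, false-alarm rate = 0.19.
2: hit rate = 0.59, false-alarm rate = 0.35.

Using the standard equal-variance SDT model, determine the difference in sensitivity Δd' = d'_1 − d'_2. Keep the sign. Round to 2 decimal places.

1: z(0.80) = 0.842, z(0.19) = -0.878, d' = 1.720
2: z(0.59) = 0.228, z(0.35) = -0.385, d' = 0.613
Δd' = d'_1 − d'_2 = 1.720 − 0.613 = 1.107
1 has the higher sensitivity.

Δd' = 1.11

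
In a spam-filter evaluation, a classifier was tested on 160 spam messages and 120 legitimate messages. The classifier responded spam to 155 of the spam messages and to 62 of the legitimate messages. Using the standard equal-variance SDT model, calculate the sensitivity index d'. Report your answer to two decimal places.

d' = 1.82

H = 155/160 = 0.9688
FA = 62/120 = 0.5167
Φ⁻¹(0.9688) = 1.863, Φ⁻¹(0.5167) = 0.042
d' = z(H) − z(FA) = 1.863 − 0.042 = 1.821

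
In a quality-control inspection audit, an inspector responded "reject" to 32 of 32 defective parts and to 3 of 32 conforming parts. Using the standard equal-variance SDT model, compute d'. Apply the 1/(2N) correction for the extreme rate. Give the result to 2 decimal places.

d' = 3.47

The hit rate is 32/32 = 1, so apply the 1/(2N) correction: H → 1 − 1/(2·32) = 0.98438.
z(H) = z(0.98438) = 2.154
z(FA) = z(0.09375) = -1.318
d' = 2.154 − (-1.318) = 3.472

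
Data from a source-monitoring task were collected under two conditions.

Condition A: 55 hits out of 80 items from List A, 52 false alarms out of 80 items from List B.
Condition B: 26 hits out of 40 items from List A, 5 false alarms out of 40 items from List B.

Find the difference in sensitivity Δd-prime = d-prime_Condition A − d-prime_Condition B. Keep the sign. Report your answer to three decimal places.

Condition A: z(0.6875) = 0.4888, z(0.6500) = 0.3853, d' = 0.1035
Condition B: z(0.6500) = 0.3853, z(0.1250) = -1.1503, d' = 1.5356
Δd' = d'_Condition A − d'_Condition B = 0.1035 − 1.5356 = -1.4321
Condition B has the higher sensitivity.

Δd-prime = -1.432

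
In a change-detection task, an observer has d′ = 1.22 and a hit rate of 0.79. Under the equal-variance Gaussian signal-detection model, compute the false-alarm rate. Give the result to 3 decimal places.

z(hit rate) = z(0.79) = 0.8064
z(FA) = z(H) − d' = 0.8064 − 1.22 = -0.4136
false-alarm rate = Φ(-0.4136) = 0.3396

false-alarm rate = 0.340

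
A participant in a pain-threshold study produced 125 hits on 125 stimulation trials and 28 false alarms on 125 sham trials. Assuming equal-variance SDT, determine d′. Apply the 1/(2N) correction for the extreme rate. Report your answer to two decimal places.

d′ = 3.41

The hit rate is 125/125 = 1, so apply the 1/(2N) correction: H → 1 − 1/(2·125) = 0.99600.
z(H) = z(0.99600) = 2.652
z(FA) = z(0.22400) = -0.759
d' = 2.652 − (-0.759) = 3.411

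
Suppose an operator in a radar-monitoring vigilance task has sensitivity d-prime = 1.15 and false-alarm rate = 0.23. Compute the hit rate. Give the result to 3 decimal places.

hit rate = 0.660

z(false-alarm rate) = z(0.23) = -0.7388
z(H) = z(FA) + d' = -0.7388 + 1.15 = 0.4112
hit rate = Φ(0.4112) = 0.6595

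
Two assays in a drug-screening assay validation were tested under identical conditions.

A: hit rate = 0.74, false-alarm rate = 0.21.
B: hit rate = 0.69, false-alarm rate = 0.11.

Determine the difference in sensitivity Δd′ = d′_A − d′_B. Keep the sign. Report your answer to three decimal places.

A: z(0.74) = 0.6433, z(0.21) = -0.8064, d' = 1.4497
B: z(0.69) = 0.4959, z(0.11) = -1.2265, d' = 1.7224
Δd' = d'_A − d'_B = 1.4497 − 1.7224 = -0.2727
B has the higher sensitivity.

Δd′ = -0.273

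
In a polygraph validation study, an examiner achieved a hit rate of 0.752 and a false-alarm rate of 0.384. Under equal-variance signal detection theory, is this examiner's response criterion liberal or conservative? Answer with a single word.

z(H) = 0.681, z(FA) = -0.295
c = −½·(z(H) + z(FA)) = -0.193
c < 0 → liberal criterion (biased toward responding “yes”).

liberal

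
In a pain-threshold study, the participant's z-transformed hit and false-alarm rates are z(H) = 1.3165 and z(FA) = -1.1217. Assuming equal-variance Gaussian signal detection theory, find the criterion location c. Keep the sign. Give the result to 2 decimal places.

c = −½·[z(H) + z(FA)] = −½·(1.3165 + (-1.1217)) = -0.0974

c = -0.10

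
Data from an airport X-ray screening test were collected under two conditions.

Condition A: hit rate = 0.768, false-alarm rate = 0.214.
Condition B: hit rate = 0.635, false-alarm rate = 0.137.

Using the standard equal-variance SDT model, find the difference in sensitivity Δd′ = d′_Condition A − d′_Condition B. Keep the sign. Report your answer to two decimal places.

Δd′ = 0.09

Condition A: z(0.768) = 0.732, z(0.214) = -0.793, d' = 1.525
Condition B: z(0.635) = 0.345, z(0.137) = -1.094, d' = 1.439
Δd' = d'_Condition A − d'_Condition B = 1.525 − 1.439 = 0.086
Condition A has the higher sensitivity.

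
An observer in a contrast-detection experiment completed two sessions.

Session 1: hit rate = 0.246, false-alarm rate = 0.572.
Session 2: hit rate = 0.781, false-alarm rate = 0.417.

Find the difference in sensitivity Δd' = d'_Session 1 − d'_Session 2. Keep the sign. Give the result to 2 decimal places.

Δd' = -1.85

Session 1: z(0.246) = -0.687, z(0.572) = 0.181, d' = -0.868
Session 2: z(0.781) = 0.776, z(0.417) = -0.210, d' = 0.986
Δd' = d'_Session 1 − d'_Session 2 = -0.868 − 0.986 = -1.854
Session 2 has the higher sensitivity.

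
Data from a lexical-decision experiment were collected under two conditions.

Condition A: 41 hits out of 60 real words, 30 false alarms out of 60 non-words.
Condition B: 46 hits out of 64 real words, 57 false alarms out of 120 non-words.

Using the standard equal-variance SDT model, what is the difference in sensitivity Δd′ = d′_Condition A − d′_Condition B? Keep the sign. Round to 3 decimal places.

Condition A: z(0.6833) = 0.4769, z(0.5000) = 0.0000, d' = 0.4769
Condition B: z(0.7188) = 0.5793, z(0.4750) = -0.0627, d' = 0.6420
Δd' = d'_Condition A − d'_Condition B = 0.4769 − 0.6420 = -0.1651
Condition B has the higher sensitivity.

Δd′ = -0.165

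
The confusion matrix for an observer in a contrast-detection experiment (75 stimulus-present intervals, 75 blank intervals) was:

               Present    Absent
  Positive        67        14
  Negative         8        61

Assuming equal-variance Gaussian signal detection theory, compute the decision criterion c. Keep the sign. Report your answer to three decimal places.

H = 67/75 = 0.8933
FA = 14/75 = 0.1867
z(H) = z(0.8933) = 1.2443
z(FA) = z(0.1867) = -0.8901
c = −½·[z(H) + z(FA)] = −0.5 × (1.2443 + (-0.8901)) = -0.1771
c < 0: the observer has a liberal response bias.

c = -0.177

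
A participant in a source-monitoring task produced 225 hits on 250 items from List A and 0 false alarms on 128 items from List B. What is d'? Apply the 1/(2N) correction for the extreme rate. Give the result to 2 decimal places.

d' = 3.94

The false-alarm rate is 0/128 = 0, so apply the 1/(2N) correction: FA → 1/(2·128) = 0.00391.
z(H) = z(0.90000) = 1.282
z(FA) = z(0.00391) = -2.660
d' = 1.282 − (-2.660) = 3.942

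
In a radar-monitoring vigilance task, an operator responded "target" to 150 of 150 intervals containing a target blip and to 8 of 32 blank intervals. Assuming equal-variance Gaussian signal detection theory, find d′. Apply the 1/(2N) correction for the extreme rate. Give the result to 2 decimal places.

d′ = 3.39

The hit rate is 150/150 = 1, so apply the 1/(2N) correction: H → 1 − 1/(2·150) = 0.99667.
z(H) = z(0.99667) = 2.713
z(FA) = z(0.25000) = -0.674
d' = 2.713 − (-0.674) = 3.387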